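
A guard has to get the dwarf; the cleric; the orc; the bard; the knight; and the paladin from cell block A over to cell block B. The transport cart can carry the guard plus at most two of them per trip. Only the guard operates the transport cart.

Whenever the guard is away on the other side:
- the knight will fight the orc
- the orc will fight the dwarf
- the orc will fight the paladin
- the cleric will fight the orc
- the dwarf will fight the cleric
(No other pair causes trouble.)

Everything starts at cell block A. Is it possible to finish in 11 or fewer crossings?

Yes

Yes — this plan uses 9 crossings (≤ 11):
1. Guard goes to cell block B with the dwarf and the orc.  [cell block A: the bard, the cleric, the knight, the paladin | cell block B: the dwarf, the orc]
2. Guard goes back to cell block A with the dwarf.  [cell block A: the bard, the cleric, the dwarf, the knight, the paladin | cell block B: the orc]
3. Guard goes to cell block B with the bard and the dwarf.  [cell block A: the cleric, the knight, the paladin | cell block B: the bard, the dwarf, the orc]
4. Guard goes back to cell block A with the dwarf.  [cell block A: the cleric, the dwarf, the knight, the paladin | cell block B: the bard, the orc]
5. Guard goes to cell block B with the dwarf and the knight.  [cell block A: the cleric, the paladin | cell block B: the bard, the dwarf, the knight, the orc]
6. Guard goes back to cell block A with the orc.  [cell block A: the cleric, the orc, the paladin | cell block B: the bard, the dwarf, the knight]
7. Guard goes to cell block B with the cleric and the paladin.  [cell block A: the orc | cell block B: the bard, the cleric, the dwarf, the knight, the paladin]
8. Guard goes back to cell block A with the dwarf.  [cell block A: the dwarf, the orc | cell block B: the bard, the cleric, the knight, the paladin]
9. Guard goes to cell block B with the dwarf and the orc.  [cell block A: — | cell block B: the bard, the cleric, the dwarf, the knight, the orc, the paladin]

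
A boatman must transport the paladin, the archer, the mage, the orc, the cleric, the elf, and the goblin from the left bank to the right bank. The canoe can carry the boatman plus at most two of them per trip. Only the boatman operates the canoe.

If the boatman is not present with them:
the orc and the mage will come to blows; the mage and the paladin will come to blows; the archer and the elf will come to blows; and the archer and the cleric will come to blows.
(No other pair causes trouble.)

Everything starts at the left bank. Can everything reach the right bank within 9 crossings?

Yes — this plan uses 9 crossings (≤ 9):
1. Boatman goes to the right bank with the archer and the mage.  [the left bank: the cleric, the elf, the goblin, the orc, the paladin | the right bank: the archer, the mage]
2. Boatman goes back to the left bank alone.  [the left bank: the cleric, the elf, the goblin, the orc, the paladin | the right bank: the archer, the mage]
3. Boatman goes to the right bank with the paladin.  [the left bank: the cleric, the elf, the goblin, the orc | the right bank: the archer, the mage, the paladin]
4. Boatman goes back to the left bank with the mage.  [the left bank: the cleric, the elf, the goblin, the mage, the orc | the right bank: the archer, the paladin]
5. Boatman goes to the right bank with the cleric and the orc.  [the left bank: the elf, the goblin, the mage | the right bank: the archer, the cleric, the orc, the paladin]
6. Boatman goes back to the left bank with the archer.  [the left bank: the archer, the elf, the goblin, the mage | the right bank: the cleric, the orc, the paladin]
7. Boatman goes to the right bank with the elf and the goblin.  [the left bank: the archer, the mage | the right bank: the cleric, the elf, the goblin, the orc, the paladin]
8. Boatman goes back to the left bank alone.  [the left bank: the archer, the mage | the right bank: the cleric, the elf, the goblin, the orc, the paladin]
9. Boatman goes to the right bank with the archer and the mage.  [the left bank: — | the right bank: the archer, the cleric, the elf, the goblin, the mage, the orc, the paladin]

Yes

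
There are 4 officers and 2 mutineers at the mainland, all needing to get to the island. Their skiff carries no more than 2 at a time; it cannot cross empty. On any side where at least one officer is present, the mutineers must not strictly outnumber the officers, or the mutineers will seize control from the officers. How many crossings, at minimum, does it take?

9

Counting alone: each trip to the island takes at most 2 across and each return brings at least 1 back, so after t trips out (and t−1 returns) at most 2t − (t−1) of the 6 are across; that first reaches 6 at t = 5, so at least 9 crossings are needed.
The plan below uses exactly 9 crossings, so it is optimal:
1. 2 mutineers → the island.  (the mainland: 4O 0M; the island: 0O 2M)
2. 1 mutineer ← the mainland.  (the mainland: 4O 1M; the island: 0O 1M)
3. 2 officers → the island.  (the mainland: 2O 1M; the island: 2O 1M)
4. 1 mutineer ← the mainland.  (the mainland: 2O 2M; the island: 2O 0M)
5. 2 mutineers → the island.  (the mainland: 2O 0M; the island: 2O 2M)
6. 1 mutineer ← the mainland.  (the mainland: 2O 1M; the island: 2O 1M)
7. 1 officer and 1 mutineer → the island.  (the mainland: 1O 0M; the island: 3O 2M)
8. 1 mutineer ← the mainland.  (the mainland: 1O 1M; the island: 3O 1M)
9. 1 officer and 1 mutineer → the island.  (the mainland: 0O 0M; the island: 4O 2M)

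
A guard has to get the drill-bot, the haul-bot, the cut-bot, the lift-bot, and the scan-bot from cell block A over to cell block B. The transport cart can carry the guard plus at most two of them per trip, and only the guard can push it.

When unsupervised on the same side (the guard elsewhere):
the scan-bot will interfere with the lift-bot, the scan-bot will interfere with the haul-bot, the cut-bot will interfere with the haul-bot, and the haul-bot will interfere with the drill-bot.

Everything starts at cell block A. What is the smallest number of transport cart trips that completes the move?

Counting alone: the guard can take at most 2 across per trip to cell block B, so moving all 5 needs at least 3 loaded trips out, with a return between consecutive ones — at least 5 crossings.
The plan below uses exactly 5 crossings, so it is optimal:
1. Guard goes to cell block B with the haul-bot and the lift-bot.  [cell block A: the cut-bot, the drill-bot, the scan-bot | cell block B: the haul-bot, the lift-bot]
2. Guard goes back to cell block A alone.  [cell block A: the cut-bot, the drill-bot, the scan-bot | cell block B: the haul-bot, the lift-bot]
3. Guard goes to cell block B with the cut-bot and the drill-bot.  [cell block A: the scan-bot | cell block B: the cut-bot, the drill-bot, the haul-bot, the lift-bot]
4. Guard goes back to cell block A with the haul-bot.  [cell block A: the haul-bot, the scan-bot | cell block B: the cut-bot, the drill-bot, the lift-bot]
5. Guard goes to cell block B with the haul-bot and the scan-bot.  [cell block A: — | cell block B: the cut-bot, the drill-bot, the haul-bot, the lift-bot, the scan-bot]

5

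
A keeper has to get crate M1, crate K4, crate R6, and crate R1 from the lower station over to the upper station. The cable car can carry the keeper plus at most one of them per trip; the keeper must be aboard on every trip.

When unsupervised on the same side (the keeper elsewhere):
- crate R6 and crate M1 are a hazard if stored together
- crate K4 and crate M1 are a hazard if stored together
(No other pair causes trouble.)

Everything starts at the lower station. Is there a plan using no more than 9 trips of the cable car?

Yes — this plan uses 9 crossings (≤ 9):
1. Keeper goes to the upper station with crate M1.
2. Keeper goes back to the lower station alone.
3. Keeper goes to the upper station with crate K4.
4. Keeper goes back to the lower station with crate M1.
5. Keeper goes to the upper station with crate R6.
6. Keeper goes back to the lower station alone.
7. Keeper goes to the upper station with crate R1.
8. Keeper goes back to the lower station alone.
9. Keeper goes to the upper station with crate M1.

Yes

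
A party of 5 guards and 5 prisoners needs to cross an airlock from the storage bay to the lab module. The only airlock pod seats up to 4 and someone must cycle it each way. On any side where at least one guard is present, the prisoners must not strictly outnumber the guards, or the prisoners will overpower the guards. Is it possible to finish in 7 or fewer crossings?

Yes

Yes — this plan uses 7 crossings (≤ 7):
1. 2 prisoners → the lab module.  (the storage bay: 5G 3P; the lab module: 0G 2P)
2. 1 prisoner ← the storage bay.  (the storage bay: 5G 4P; the lab module: 0G 1P)
3. 4 prisoners → the lab module.  (the storage bay: 5G 0P; the lab module: 0G 5P)
4. 1 prisoner ← the storage bay.  (the storage bay: 5G 1P; the lab module: 0G 4P)
5. 4 guards → the lab module.  (the storage bay: 1G 1P; the lab module: 4G 4P)
6. 1 guard and 1 prisoner ← the storage bay.  (the storage bay: 2G 2P; the lab module: 3G 3P)
7. 2 guards and 2 prisoners → the lab module.  (the storage bay: 0G 0P; the lab module: 5G 5P)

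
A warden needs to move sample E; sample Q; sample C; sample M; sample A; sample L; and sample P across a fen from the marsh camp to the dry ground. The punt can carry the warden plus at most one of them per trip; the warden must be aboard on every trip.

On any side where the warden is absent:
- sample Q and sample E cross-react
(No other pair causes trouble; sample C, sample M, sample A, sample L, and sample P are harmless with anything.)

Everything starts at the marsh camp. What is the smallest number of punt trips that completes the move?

Counting alone: the warden can take at most 1 across per trip to the dry ground, so moving all 7 needs at least 7 loaded trips out, with a return between consecutive ones — at least 13 crossings.
The plan below uses exactly 13 crossings, so it is optimal:
1. Warden goes to the dry ground with sample E.  [the marsh camp: sample A, sample C, sample L, sample M, sample P, sample Q | the dry ground: sample E]
2. Warden goes back to the marsh camp alone.  [the marsh camp: sample A, sample C, sample L, sample M, sample P, sample Q | the dry ground: sample E]
3. Warden goes to the dry ground with sample C.  [the marsh camp: sample A, sample L, sample M, sample P, sample Q | the dry ground: sample C, sample E]
4. Warden goes back to the marsh camp alone.  [the marsh camp: sample A, sample L, sample M, sample P, sample Q | the dry ground: sample C, sample E]
5. Warden goes to the dry ground with sample M.  [the marsh camp: sample A, sample L, sample P, sample Q | the dry ground: sample C, sample E, sample M]
6. Warden goes back to the marsh camp alone.  [the marsh camp: sample A, sample L, sample P, sample Q | the dry ground: sample C, sample E, sample M]
7. Warden goes to the dry ground with sample A.  [the marsh camp: sample L, sample P, sample Q | the dry ground: sample A, sample C, sample E, sample M]
8. Warden goes back to the marsh camp alone.  [the marsh camp: sample L, sample P, sample Q | the dry ground: sample A, sample C, sample E, sample M]
9. Warden goes to the dry ground with sample L.  [the marsh camp: sample P, sample Q | the dry ground: sample A, sample C, sample E, sample L, sample M]
10. Warden goes back to the marsh camp alone.  [the marsh camp: sample P, sample Q | the dry ground: sample A, sample C, sample E, sample L, sample M]
11. Warden goes to the dry ground with sample P.  [the marsh camp: sample Q | the dry ground: sample A, sample C, sample E, sample L, sample M, sample P]
12. Warden goes back to the marsh camp alone.  [the marsh camp: sample Q | the dry ground: sample A, sample C, sample E, sample L, sample M, sample P]
13. Warden goes to the dry ground with sample Q.  [the marsh camp: — | the dry ground: sample A, sample C, sample E, sample L, sample M, sample P, sample Q]

13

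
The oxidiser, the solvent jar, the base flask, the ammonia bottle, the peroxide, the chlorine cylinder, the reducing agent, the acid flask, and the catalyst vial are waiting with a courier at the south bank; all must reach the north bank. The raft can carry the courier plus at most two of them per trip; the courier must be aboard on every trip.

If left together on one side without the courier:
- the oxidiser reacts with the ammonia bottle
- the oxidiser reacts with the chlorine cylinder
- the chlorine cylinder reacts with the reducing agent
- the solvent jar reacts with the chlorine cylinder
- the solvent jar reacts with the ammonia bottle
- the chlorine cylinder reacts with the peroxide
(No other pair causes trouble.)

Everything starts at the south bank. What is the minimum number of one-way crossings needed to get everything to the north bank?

11

Counting alone: the courier can take at most 2 across per trip to the north bank, so moving all 9 needs at least 5 loaded trips out, with a return between consecutive ones — at least 9 crossings.
The safety rule pushes this higher. Following every safe sequence of crossings, the most of the 9 that can be at the north bank as the raft arrives there on crossing 9 is 8 — never all 9.
So no plan with fewer than 11 crossings exists, and this one achieves 11:
1. Courier goes to the north bank with the ammonia bottle and the chlorine cylinder.
2. Courier goes back to the south bank alone.
3. Courier goes to the north bank with the base flask.
4. Courier goes back to the south bank alone.
5. Courier goes to the north bank with the oxidiser and the solvent jar.
6. Courier goes back to the south bank with the ammonia bottle and the chlorine cylinder.
7. Courier goes to the north bank with the peroxide and the reducing agent.
8. Courier goes back to the south bank alone.
9. Courier goes to the north bank with the acid flask and the catalyst vial.
10. Courier goes back to the south bank alone.
11. Courier goes to the north bank with the ammonia bottle and the chlorine cylinder.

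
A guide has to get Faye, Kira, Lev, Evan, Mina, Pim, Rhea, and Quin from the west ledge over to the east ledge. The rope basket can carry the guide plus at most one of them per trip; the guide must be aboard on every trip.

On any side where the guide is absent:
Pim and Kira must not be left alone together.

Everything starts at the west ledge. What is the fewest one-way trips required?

15

Counting alone: the guide can take at most 1 across per trip to the east ledge, so moving all 8 needs at least 8 loaded trips out, with a return between consecutive ones — at least 15 crossings.
The plan below uses exactly 15 crossings, so it is optimal:
1. Guide goes to the east ledge with Kira.  [the west ledge: Evan, Faye, Lev, Mina, Pim, Quin, Rhea | the east ledge: Kira]
2. Guide goes back to the west ledge alone.  [the west ledge: Evan, Faye, Lev, Mina, Pim, Quin, Rhea | the east ledge: Kira]
3. Guide goes to the east ledge with Faye.  [the west ledge: Evan, Lev, Mina, Pim, Quin, Rhea | the east ledge: Faye, Kira]
4. Guide goes back to the west ledge alone.  [the west ledge: Evan, Lev, Mina, Pim, Quin, Rhea | the east ledge: Faye, Kira]
5. Guide goes to the east ledge with Lev.  [the west ledge: Evan, Mina, Pim, Quin, Rhea | the east ledge: Faye, Kira, Lev]
6. Guide goes back to the west ledge alone.  [the west ledge: Evan, Mina, Pim, Quin, Rhea | the east ledge: Faye, Kira, Lev]
7. Guide goes to the east ledge with Evan.  [the west ledge: Mina, Pim, Quin, Rhea | the east ledge: Evan, Faye, Kira, Lev]
8. Guide goes back to the west ledge alone.  [the west ledge: Mina, Pim, Quin, Rhea | the east ledge: Evan, Faye, Kira, Lev]
9. Guide goes to the east ledge with Mina.  [the west ledge: Pim, Quin, Rhea | the east ledge: Evan, Faye, Kira, Lev, Mina]
10. Guide goes back to the west ledge alone.  [the west ledge: Pim, Quin, Rhea | the east ledge: Evan, Faye, Kira, Lev, Mina]
11. Guide goes to the east ledge with Rhea.  [the west ledge: Pim, Quin | the east ledge: Evan, Faye, Kira, Lev, Mina, Rhea]
12. Guide goes back to the west ledge alone.  [the west ledge: Pim, Quin | the east ledge: Evan, Faye, Kira, Lev, Mina, Rhea]
13. Guide goes to the east ledge with Quin.  [the west ledge: Pim | the east ledge: Evan, Faye, Kira, Lev, Mina, Quin, Rhea]
14. Guide goes back to the west ledge alone.  [the west ledge: Pim | the east ledge: Evan, Faye, Kira, Lev, Mina, Quin, Rhea]
15. Guide goes to the east ledge with Pim.  [the west ledge: — | the east ledge: Evan, Faye, Kira, Lev, Mina, Pim, Quin, Rhea]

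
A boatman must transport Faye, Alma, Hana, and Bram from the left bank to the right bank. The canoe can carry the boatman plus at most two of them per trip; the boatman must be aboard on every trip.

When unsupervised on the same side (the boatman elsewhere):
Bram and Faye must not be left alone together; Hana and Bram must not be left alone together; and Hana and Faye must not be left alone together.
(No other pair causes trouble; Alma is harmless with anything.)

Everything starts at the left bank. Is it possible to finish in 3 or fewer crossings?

Counting alone: the boatman can take at most 2 across per trip to the right bank, so moving all 4 needs at least 2 loaded trips out, with a return between consecutive ones — at least 3 crossings.
The safety rule pushes this higher. Following every safe sequence of crossings, the most of the 4 that can be at the right bank as the canoe arrives there on crossing 3 is 3 — never all 4.
So the move cannot be finished within 3 crossings. (The shortest complete plan takes 5:)
1. Boatman goes to the right bank with Faye and Hana.  [the left bank: Alma, Bram | the right bank: Faye, Hana]
2. Boatman goes back to the left bank with Faye.  [the left bank: Alma, Bram, Faye | the right bank: Hana]
3. Boatman goes to the right bank with Alma and Faye.  [the left bank: Bram | the right bank: Alma, Faye, Hana]
4. Boatman goes back to the left bank with Faye.  [the left bank: Bram, Faye | the right bank: Alma, Hana]
5. Boatman goes to the right bank with Bram and Faye.  [the left bank: — | the right bank: Alma, Bram, Faye, Hana]

No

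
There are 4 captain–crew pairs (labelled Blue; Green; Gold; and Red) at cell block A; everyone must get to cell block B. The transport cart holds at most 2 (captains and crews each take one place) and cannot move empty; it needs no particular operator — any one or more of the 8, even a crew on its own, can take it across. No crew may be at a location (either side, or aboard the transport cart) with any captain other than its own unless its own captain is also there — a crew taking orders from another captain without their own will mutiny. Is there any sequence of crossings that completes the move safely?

Following every safe sequence of crossings from the start, the most of the 8 that can be at cell block B as the transport cart arrives there on crossings 1, 3, 5 is 2, 3, 4 respectively; the best ever achieved is 4 of 8.
From crossing 7 on, no configuration arises that was not already reachable earlier: only 44 distinct safe configurations (who is on which side, and where the transport cart is) can ever be reached, none of them has everyone across, and every continuation just revisits them. So no valid plan exists.

No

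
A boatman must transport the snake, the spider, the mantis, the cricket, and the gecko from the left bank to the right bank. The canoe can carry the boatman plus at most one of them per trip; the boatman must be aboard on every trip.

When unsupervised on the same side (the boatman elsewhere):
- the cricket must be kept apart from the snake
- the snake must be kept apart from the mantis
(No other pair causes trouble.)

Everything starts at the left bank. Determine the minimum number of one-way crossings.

11

Counting alone: the boatman can take at most 1 across per trip to the right bank, so moving all 5 needs at least 5 loaded trips out, with a return between consecutive ones — at least 9 crossings.
The safety rule pushes this higher. Following every safe sequence of crossings, the most of the 5 that can be at the right bank as the canoe arrives there on crossing 9 is 4 — never all 5.
So no plan with fewer than 11 crossings exists, and this one achieves 11:
1. Boatman goes to the right bank with the snake.  [the left bank: the cricket, the gecko, the mantis, the spider | the right bank: the snake]
2. Boatman goes back to the left bank alone.  [the left bank: the cricket, the gecko, the mantis, the spider | the right bank: the snake]
3. Boatman goes to the right bank with the spider.  [the left bank: the cricket, the gecko, the mantis | the right bank: the snake, the spider]
4. Boatman goes back to the left bank alone.  [the left bank: the cricket, the gecko, the mantis | the right bank: the snake, the spider]
5. Boatman goes to the right bank with the mantis.  [the left bank: the cricket, the gecko | the right bank: the mantis, the snake, the spider]
6. Boatman goes back to the left bank with the snake.  [the left bank: the cricket, the gecko, the snake | the right bank: the mantis, the spider]
7. Boatman goes to the right bank with the cricket.  [the left bank: the gecko, the snake | the right bank: the cricket, the mantis, the spider]
8. Boatman goes back to the left bank alone.  [the left bank: the gecko, the snake | the right bank: the cricket, the mantis, the spider]
9. Boatman goes to the right bank with the gecko.  [the left bank: the snake | the right bank: the cricket, the gecko, the mantis, the spider]
10. Boatman goes back to the left bank alone.  [the left bank: the snake | the right bank: the cricket, the gecko, the mantis, the spider]
11. Boatman goes to the right bank with the snake.  [the left bank: — | the right bank: the cricket, the gecko, the mantis, the snake, the spider]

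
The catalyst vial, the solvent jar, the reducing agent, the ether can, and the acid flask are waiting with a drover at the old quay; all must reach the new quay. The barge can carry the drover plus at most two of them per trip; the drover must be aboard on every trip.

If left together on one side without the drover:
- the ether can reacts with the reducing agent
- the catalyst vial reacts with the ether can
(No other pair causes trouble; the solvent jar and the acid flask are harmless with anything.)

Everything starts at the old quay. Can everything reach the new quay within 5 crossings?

Yes — this plan uses 5 crossings (≤ 5):
1. Drover goes to the new quay with the ether can.
2. Drover goes back to the old quay alone.
3. Drover goes to the new quay with the acid flask and the solvent jar.
4. Drover goes back to the old quay alone.
5. Drover goes to the new quay with the catalyst vial and the reducing agent.

Yes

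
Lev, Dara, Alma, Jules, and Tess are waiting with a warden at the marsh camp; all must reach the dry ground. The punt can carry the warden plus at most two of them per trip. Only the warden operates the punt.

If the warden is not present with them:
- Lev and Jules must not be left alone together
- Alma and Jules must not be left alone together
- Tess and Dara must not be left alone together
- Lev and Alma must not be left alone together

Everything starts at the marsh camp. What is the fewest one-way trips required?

Whatever the first load, the items left behind include a forbidden pair without the warden. No opening move is safe, so no plan exists.

impossible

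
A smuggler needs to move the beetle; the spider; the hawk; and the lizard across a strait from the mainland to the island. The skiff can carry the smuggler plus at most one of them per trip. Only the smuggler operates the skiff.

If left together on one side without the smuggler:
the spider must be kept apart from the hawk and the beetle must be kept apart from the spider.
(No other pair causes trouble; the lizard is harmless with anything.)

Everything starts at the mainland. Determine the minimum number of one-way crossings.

9

Counting alone: the smuggler can take at most 1 across per trip to the island, so moving all 4 needs at least 4 loaded trips out, with a return between consecutive ones — at least 7 crossings.
The safety rule pushes this higher. Following every safe sequence of crossings, the most of the 4 that can be at the island as the skiff arrives there on crossing 7 is 3 — never all 4.
So no plan with fewer than 9 crossings exists, and this one achieves 9:
1. Smuggler goes to the island with the spider.
2. Smuggler goes back to the mainland alone.
3. Smuggler goes to the island with the beetle.
4. Smuggler goes back to the mainland with the spider.
5. Smuggler goes to the island with the hawk.
6. Smuggler goes back to the mainland alone.
7. Smuggler goes to the island with the lizard.
8. Smuggler goes back to the mainland alone.
9. Smuggler goes to the island with the spider.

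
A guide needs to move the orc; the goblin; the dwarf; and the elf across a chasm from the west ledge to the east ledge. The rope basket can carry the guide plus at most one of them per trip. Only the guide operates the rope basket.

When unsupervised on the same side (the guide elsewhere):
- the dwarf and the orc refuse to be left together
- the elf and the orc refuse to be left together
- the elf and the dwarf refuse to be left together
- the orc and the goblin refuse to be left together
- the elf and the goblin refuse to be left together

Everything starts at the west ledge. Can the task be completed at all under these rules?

Whatever the first load, the items left behind include a forbidden pair without the guide. No opening move is safe, so no plan exists.

No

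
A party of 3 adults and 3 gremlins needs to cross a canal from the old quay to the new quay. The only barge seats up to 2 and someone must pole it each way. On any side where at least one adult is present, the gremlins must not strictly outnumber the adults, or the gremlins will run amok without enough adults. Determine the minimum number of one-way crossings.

11

Counting alone: each trip to the new quay takes at most 2 across and each return brings at least 1 back, so after t trips out (and t−1 returns) at most 2t − (t−1) of the 6 are across; that first reaches 6 at t = 5, so at least 9 crossings are needed.
The safety rule pushes this higher. Following every safe sequence of crossings, the most of the 6 that can be at the new quay as the barge arrives there on crossing 9 is 5 — never all 6.
So no plan with fewer than 11 crossings exists, and this one achieves 11:
1. 2 gremlins → the new quay.  (the old quay: 3A 1G; the new quay: 0A 2G)
2. 1 gremlin ← the old quay.  (the old quay: 3A 2G; the new quay: 0A 1G)
3. 2 gremlins → the new quay.  (the old quay: 3A 0G; the new quay: 0A 3G)
4. 1 gremlin ← the old quay.  (the old quay: 3A 1G; the new quay: 0A 2G)
5. 2 adults → the new quay.  (the old quay: 1A 1G; the new quay: 2A 2G)
6. 1 adult and 1 gremlin ← the old quay.  (the old quay: 2A 2G; the new quay: 1A 1G)
7. 2 adults → the new quay.  (the old quay: 0A 2G; the new quay: 3A 1G)
8. 1 gremlin ← the old quay.  (the old quay: 0A 3G; the new quay: 3A 0G)
9. 2 gremlins → the new quay.  (the old quay: 0A 1G; the new quay: 3A 2G)
10. 1 gremlin ← the old quay.  (the old quay: 0A 2G; the new quay: 3A 1G)
11. 2 gremlins → the new quay.  (the old quay: 0A 0G; the new quay: 3A 3G)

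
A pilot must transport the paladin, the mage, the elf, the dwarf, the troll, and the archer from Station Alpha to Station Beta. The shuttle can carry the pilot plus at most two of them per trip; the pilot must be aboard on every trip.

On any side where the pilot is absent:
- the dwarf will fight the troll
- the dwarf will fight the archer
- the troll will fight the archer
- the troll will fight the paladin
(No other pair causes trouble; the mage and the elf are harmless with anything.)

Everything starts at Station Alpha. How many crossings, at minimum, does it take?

Counting alone: the pilot can take at most 2 across per trip to Station Beta, so moving all 6 needs at least 3 loaded trips out, with a return between consecutive ones — at least 5 crossings.
The safety rule pushes this higher. Following every safe sequence of crossings, the most of the 6 that can be at Station Beta as the shuttle arrives there on crossings 5, 7 is 4, 5 respectively — never all 6.
So no plan with fewer than 9 crossings exists, and this one achieves 9:
1. Pilot goes to Station Beta with the dwarf and the troll.  [Station Alpha: the archer, the elf, the mage, the paladin | Station Beta: the dwarf, the troll]
2. Pilot goes back to Station Alpha with the dwarf.  [Station Alpha: the archer, the dwarf, the elf, the mage, the paladin | Station Beta: the troll]
3. Pilot goes to Station Beta with the dwarf and the paladin.  [Station Alpha: the archer, the elf, the mage | Station Beta: the dwarf, the paladin, the troll]
4. Pilot goes back to Station Alpha with the troll.  [Station Alpha: the archer, the elf, the mage, the troll | Station Beta: the dwarf, the paladin]
5. Pilot goes to Station Beta with the mage and the troll.  [Station Alpha: the archer, the elf | Station Beta: the dwarf, the mage, the paladin, the troll]
6. Pilot goes back to Station Alpha with the troll.  [Station Alpha: the archer, the elf, the troll | Station Beta: the dwarf, the mage, the paladin]
7. Pilot goes to Station Beta with the elf and the troll.  [Station Alpha: the archer | Station Beta: the dwarf, the elf, the mage, the paladin, the troll]
8. Pilot goes back to Station Alpha with the troll.  [Station Alpha: the archer, the troll | Station Beta: the dwarf, the elf, the mage, the paladin]
9. Pilot goes to Station Beta with the archer and the troll.  [Station Alpha: — | Station Beta: the archer, the dwarf, the elf, the mage, the paladin, the troll]

9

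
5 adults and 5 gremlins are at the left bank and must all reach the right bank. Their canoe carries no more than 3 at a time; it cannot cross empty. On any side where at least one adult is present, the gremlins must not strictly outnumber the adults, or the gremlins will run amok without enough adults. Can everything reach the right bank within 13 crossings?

Yes

Yes — this plan uses 11 crossings (≤ 13):
1. 2 gremlins → the right bank.  (the left bank: 5A 3G; the right bank: 0A 2G)
2. 1 gremlin ← the left bank.  (the left bank: 5A 4G; the right bank: 0A 1G)
3. 3 gremlins → the right bank.  (the left bank: 5A 1G; the right bank: 0A 4G)
4. 1 gremlin ← the left bank.  (the left bank: 5A 2G; the right bank: 0A 3G)
5. 3 adults → the right bank.  (the left bank: 2A 2G; the right bank: 3A 3G)
6. 1 adult and 1 gremlin ← the left bank.  (the left bank: 3A 3G; the right bank: 2A 2G)
7. 3 adults → the right bank.  (the left bank: 0A 3G; the right bank: 5A 2G)
8. 1 gremlin ← the left bank.  (the left bank: 0A 4G; the right bank: 5A 1G)
9. 2 gremlins → the right bank.  (the left bank: 0A 2G; the right bank: 5A 3G)
10. 1 gremlin ← the left bank.  (the left bank: 0A 3G; the right bank: 5A 2G)
11. 3 gremlins → the right bank.  (the left bank: 0A 0G; the right bank: 5A 5G)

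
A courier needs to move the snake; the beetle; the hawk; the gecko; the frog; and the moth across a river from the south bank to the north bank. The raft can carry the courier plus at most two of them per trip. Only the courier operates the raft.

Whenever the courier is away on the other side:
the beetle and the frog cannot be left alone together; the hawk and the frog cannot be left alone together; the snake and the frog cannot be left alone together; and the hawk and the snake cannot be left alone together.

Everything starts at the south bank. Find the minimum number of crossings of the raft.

Counting alone: the courier can take at most 2 across per trip to the north bank, so moving all 6 needs at least 3 loaded trips out, with a return between consecutive ones — at least 5 crossings.
The safety rule pushes this higher. Following every safe sequence of crossings, the most of the 6 that can be at the north bank as the raft arrives there on crossings 5, 7 is 4, 5 respectively — never all 6.
So no plan with fewer than 9 crossings exists, and this one achieves 9:
1. Courier goes to the north bank with the frog and the snake.
2. Courier goes back to the south bank with the snake.
3. Courier goes to the north bank with the beetle and the snake.
4. Courier goes back to the south bank with the frog.
5. Courier goes to the north bank with the gecko and the hawk.
6. Courier goes back to the south bank with the snake.
7. Courier goes to the north bank with the moth and the snake.
8. Courier goes back to the south bank with the snake.
9. Courier goes to the north bank with the frog and the snake.

9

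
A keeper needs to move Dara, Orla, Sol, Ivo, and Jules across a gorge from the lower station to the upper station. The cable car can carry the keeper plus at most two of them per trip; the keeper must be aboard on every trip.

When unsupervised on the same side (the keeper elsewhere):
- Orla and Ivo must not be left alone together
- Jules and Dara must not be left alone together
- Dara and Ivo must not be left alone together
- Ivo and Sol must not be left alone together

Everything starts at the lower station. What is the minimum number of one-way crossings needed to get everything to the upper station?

5

Counting alone: the keeper can take at most 2 across per trip to the upper station, so moving all 5 needs at least 3 loaded trips out, with a return between consecutive ones — at least 5 crossings.
The plan below uses exactly 5 crossings, so it is optimal:
1. Keeper goes to the upper station with Dara and Ivo.
2. Keeper goes back to the lower station with Ivo.
3. Keeper goes to the upper station with Orla and Sol.
4. Keeper goes back to the lower station alone.
5. Keeper goes to the upper station with Ivo and Jules.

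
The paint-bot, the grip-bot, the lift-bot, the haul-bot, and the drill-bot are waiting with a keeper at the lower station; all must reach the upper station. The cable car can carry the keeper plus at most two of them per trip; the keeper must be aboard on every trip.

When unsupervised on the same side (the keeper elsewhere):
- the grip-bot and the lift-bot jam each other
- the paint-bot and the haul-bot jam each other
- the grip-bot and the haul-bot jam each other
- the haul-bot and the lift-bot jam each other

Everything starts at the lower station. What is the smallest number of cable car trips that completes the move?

7

Counting alone: the keeper can take at most 2 across per trip to the upper station, so moving all 5 needs at least 3 loaded trips out, with a return between consecutive ones — at least 5 crossings.
The safety rule pushes this higher. Following every safe sequence of crossings, the most of the 5 that can be at the upper station as the cable car arrives there on crossing 5 is 4 — never all 5.
So no plan with fewer than 7 crossings exists, and this one achieves 7:
1. Keeper goes to the upper station with the grip-bot and the haul-bot.
2. Keeper goes back to the lower station with the grip-bot.
3. Keeper goes to the upper station with the grip-bot and the paint-bot.
4. Keeper goes back to the lower station with the haul-bot.
5. Keeper goes to the upper station with the drill-bot and the lift-bot.
6. Keeper goes back to the lower station with the grip-bot.
7. Keeper goes to the upper station with the grip-bot and the haul-bot.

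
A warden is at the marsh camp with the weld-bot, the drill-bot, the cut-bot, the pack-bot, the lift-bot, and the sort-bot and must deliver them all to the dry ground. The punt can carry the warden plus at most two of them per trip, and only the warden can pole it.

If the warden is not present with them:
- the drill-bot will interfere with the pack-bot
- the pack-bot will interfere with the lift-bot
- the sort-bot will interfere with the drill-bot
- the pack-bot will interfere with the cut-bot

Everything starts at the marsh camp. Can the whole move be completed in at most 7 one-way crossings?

Yes

Yes — this plan uses 7 crossings (≤ 7):
1. Warden goes to the dry ground with the drill-bot and the pack-bot.  [the marsh camp: the cut-bot, the lift-bot, the sort-bot, the weld-bot | the dry ground: the drill-bot, the pack-bot]
2. Warden goes back to the marsh camp with the drill-bot.  [the marsh camp: the cut-bot, the drill-bot, the lift-bot, the sort-bot, the weld-bot | the dry ground: the pack-bot]
3. Warden goes to the dry ground with the drill-bot and the weld-bot.  [the marsh camp: the cut-bot, the lift-bot, the sort-bot | the dry ground: the drill-bot, the pack-bot, the weld-bot]
4. Warden goes back to the marsh camp with the pack-bot.  [the marsh camp: the cut-bot, the lift-bot, the pack-bot, the sort-bot | the dry ground: the drill-bot, the weld-bot]
5. Warden goes to the dry ground with the cut-bot and the lift-bot.  [the marsh camp: the pack-bot, the sort-bot | the dry ground: the cut-bot, the drill-bot, the lift-bot, the weld-bot]
6. Warden goes back to the marsh camp alone.  [the marsh camp: the pack-bot, the sort-bot | the dry ground: the cut-bot, the drill-bot, the lift-bot, the weld-bot]
7. Warden goes to the dry ground with the pack-bot and the sort-bot.  [the marsh camp: — | the dry ground: the cut-bot, the drill-bot, the lift-bot, the pack-bot, the sort-bot, the weld-bot]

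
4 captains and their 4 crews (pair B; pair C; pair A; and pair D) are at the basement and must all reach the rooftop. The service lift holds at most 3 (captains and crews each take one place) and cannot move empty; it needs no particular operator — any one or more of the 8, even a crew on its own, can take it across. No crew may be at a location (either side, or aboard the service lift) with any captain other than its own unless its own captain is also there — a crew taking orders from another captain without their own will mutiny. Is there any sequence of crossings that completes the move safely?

1. captain B and crew B cross → the rooftop.
2. captain B crosses ← the basement.
3. captain B, captain C, and crew C cross → the rooftop.
4. captain B and crew B cross ← the basement.
5. captain A, captain B, and captain D cross → the rooftop.
6. crew C crosses ← the basement.
7. crew B and crew C cross → the rooftop.
8. crew B crosses ← the basement.
9. crew A, crew B, and crew D cross → the rooftop.

Yes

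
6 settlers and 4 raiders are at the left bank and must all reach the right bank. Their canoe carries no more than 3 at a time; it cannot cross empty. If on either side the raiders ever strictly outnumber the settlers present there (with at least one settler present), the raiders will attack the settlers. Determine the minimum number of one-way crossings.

Counting alone: each trip to the right bank takes at most 3 across and each return brings at least 1 back, so after t trips out (and t−1 returns) at most 3t − (t−1) of the 10 are across; that first reaches 10 at t = 5, so at least 9 crossings are needed.
The plan below uses exactly 9 crossings, so it is optimal:
1. 2 raiders → the right bank.  (the left bank: 6S 2R; the right bank: 0S 2R)
2. 1 raider ← the left bank.  (the left bank: 6S 3R; the right bank: 0S 1R)
3. 3 raiders → the right bank.  (the left bank: 6S 0R; the right bank: 0S 4R)
4. 1 raider ← the left bank.  (the left bank: 6S 1R; the right bank: 0S 3R)
5. 3 settlers → the right bank.  (the left bank: 3S 1R; the right bank: 3S 3R)
6. 1 raider ← the left bank.  (the left bank: 3S 2R; the right bank: 3S 2R)
7. 1 settler and 2 raiders → the right bank.  (the left bank: 2S 0R; the right bank: 4S 4R)
8. 1 raider ← the left bank.  (the left bank: 2S 1R; the right bank: 4S 3R)
9. 2 settlers and 1 raider → the right bank.  (the left bank: 0S 0R; the right bank: 6S 4R)

9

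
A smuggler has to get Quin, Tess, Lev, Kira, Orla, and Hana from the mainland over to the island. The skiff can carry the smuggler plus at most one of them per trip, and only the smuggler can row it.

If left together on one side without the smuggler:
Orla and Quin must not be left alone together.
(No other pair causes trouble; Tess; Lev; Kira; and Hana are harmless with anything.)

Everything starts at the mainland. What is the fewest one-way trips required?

11

Counting alone: the smuggler can take at most 1 across per trip to the island, so moving all 6 needs at least 6 loaded trips out, with a return between consecutive ones — at least 11 crossings.
The plan below uses exactly 11 crossings, so it is optimal:
1. Smuggler goes to the island with Quin.
2. Smuggler goes back to the mainland alone.
3. Smuggler goes to the island with Tess.
4. Smuggler goes back to the mainland alone.
5. Smuggler goes to the island with Lev.
6. Smuggler goes back to the mainland alone.
7. Smuggler goes to the island with Kira.
8. Smuggler goes back to the mainland alone.
9. Smuggler goes to the island with Hana.
10. Smuggler goes back to the mainland alone.
11. Smuggler goes to the island with Orla.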